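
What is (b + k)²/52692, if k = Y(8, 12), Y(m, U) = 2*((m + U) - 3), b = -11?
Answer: 529/52692 ≈ 0.010039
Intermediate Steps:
Y(m, U) = -6 + 2*U + 2*m (Y(m, U) = 2*((U + m) - 3) = 2*(-3 + U + m) = -6 + 2*U + 2*m)
k = 34 (k = -6 + 2*12 + 2*8 = -6 + 24 + 16 = 34)
(b + k)²/52692 = (-11 + 34)²/52692 = 23²*(1/52692) = 529*(1/52692) = 529/52692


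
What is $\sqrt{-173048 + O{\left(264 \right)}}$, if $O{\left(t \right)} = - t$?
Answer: $16 i \sqrt{677} \approx 416.31 i$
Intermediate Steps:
$\sqrt{-173048 + O{\left(264 \right)}} = \sqrt{-173048 - 264} = \sqrt{-173312} = 16 i \sqrt{677}$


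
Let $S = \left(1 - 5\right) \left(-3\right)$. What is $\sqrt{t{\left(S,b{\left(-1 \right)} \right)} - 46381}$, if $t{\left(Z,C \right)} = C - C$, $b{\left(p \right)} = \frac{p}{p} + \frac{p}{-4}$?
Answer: $i \sqrt{46381} \approx 215.36 i$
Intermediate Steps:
$b{\left(p \right)} = 1 - \frac{p}{4}$ ($b{\left(p \right)} = 1 + p \left(- \frac{1}{4}\right) = 1 - \frac{p}{4}$)
$S = 12$ ($S = \left(-4\right) \left(-3\right) = 12$)
$t{\left(Z,C \right)} = 0$
$\sqrt{t{\left(S,b{\left(-1 \right)} \right)} - 46381} = \sqrt{0 - 46381} = \sqrt{-46381} = i \sqrt{46381}$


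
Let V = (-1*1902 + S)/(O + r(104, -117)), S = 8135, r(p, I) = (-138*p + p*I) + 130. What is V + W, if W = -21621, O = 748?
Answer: -554411915/25642 ≈ -21621.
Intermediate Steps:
r(p, I) = 130 - 138*p + I*p (r(p, I) = (-138*p + I*p) + 130 = 130 - 138*p + I*p)
V = -6233/25642 (V = (-1*1902 + 8135)/(748 + (130 - 138*104 - 117*104)) = (-1902 + 8135)/(748 + (130 - 14352 - 12168)) = 6233/(748 - 26390) = 6233/(-25642) = 6233*(-1/25642) = -6233/25642 ≈ -0.24308)
V + W = -6233/25642 - 21621 = -554411915/25642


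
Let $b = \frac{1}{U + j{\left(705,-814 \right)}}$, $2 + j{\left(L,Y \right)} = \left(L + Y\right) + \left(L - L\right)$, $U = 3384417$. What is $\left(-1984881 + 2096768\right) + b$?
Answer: $\frac{378659845423}{3384306} \approx 1.1189 \cdot 10^{5}$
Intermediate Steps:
$j{\left(L,Y \right)} = -2 + L + Y$ ($j{\left(L,Y \right)} = -2 + \left(\left(L + Y\right) + \left(L - L\right)\right) = -2 + \left(\left(L + Y\right) + 0\right) = -2 + \left(L + Y\right) = -2 + L + Y$)
$b = \frac{1}{3384306}$ ($b = \frac{1}{3384417 - 111} = \frac{1}{3384306} \approx 2.9548 \cdot 10^{-7}$)
$\left(-1984881 + 2096768\right) + b = \left(-1984881 + 2096768\right) + \frac{1}{3384306} = 111887 + \frac{1}{3384306} = \frac{378659845423}{3384306}$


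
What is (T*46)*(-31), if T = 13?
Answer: -18538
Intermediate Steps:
(T*46)*(-31) = (13*46)*(-31) = 598*(-31) = -18538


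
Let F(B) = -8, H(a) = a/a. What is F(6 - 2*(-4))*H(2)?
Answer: -8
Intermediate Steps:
H(a) = 1
F(6 - 2*(-4))*H(2) = -8*1 = -8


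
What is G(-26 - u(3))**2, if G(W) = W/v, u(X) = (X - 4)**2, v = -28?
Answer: 729/784 ≈ 0.92985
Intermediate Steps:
u(X) = (-4 + X)**2
G(W) = -W/28 (G(W) = W/(-28) = W*(-1/28) = -W/28)
G(-26 - u(3))**2 = (-(-26 - (-4 + 3)**2)/28)**2 = (-(-26 - 1*(-1)**2)/28)**2 = (-(-26 - 1*1)/28)**2 = (-(-26 - 1)/28)**2 = (-1/28*(-27))**2 = (27/28)**2 = 729/784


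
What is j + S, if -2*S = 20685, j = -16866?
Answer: -54417/2 ≈ -27209.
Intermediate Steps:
S = -20685/2 (S = -1/2*20685 = -20685/2 ≈ -10343.)
j + S = -16866 - 20685/2 = -54417/2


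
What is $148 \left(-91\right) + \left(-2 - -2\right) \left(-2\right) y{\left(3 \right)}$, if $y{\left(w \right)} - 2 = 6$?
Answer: $-13468$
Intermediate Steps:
$y{\left(w \right)} = 8$ ($y{\left(w \right)} = 2 + 6 = 8$)
$148 \left(-91\right) + \left(-2 - -2\right) \left(-2\right) y{\left(3 \right)} = 148 \left(-91\right) + \left(-2 - -2\right) \left(-2\right) 8 = -13468 + \left(-2 + 2\right) \left(-2\right) 8 = -13468 + 0 \left(-2\right) 8 = -13468 + 0 \cdot 8 = -13468 + 0 = -13468$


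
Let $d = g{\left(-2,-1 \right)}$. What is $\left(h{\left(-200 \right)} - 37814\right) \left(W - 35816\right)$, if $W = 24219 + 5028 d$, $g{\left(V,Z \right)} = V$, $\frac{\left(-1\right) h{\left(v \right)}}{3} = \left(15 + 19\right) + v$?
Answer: $808003348$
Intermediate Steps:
$h{\left(v \right)} = -102 - 3 v$ ($h{\left(v \right)} = - 3 \left(\left(15 + 19\right) + v\right) = - 3 \left(34 + v\right) = -102 - 3 v$)
$d = -2$
$W = 14163$ ($W = 24219 + 5028 \left(-2\right) = 24219 - 10056 = 14163$)
$\left(h{\left(-200 \right)} - 37814\right) \left(W - 35816\right) = \left(\left(-102 - -600\right) - 37814\right) \left(14163 - 35816\right) = \left(\left(-102 + 600\right) - 37814\right) \left(-21653\right) = \left(498 - 37814\right) \left(-21653\right) = \left(-37316\right) \left(-21653\right) = 808003348$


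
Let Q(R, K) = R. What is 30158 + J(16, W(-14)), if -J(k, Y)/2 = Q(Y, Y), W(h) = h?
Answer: 30186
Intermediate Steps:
J(k, Y) = -2*Y
30158 + J(16, W(-14)) = 30158 - 2*(-14) = 30158 + 28 = 30186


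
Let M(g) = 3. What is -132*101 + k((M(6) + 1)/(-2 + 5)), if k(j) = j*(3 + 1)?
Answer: -39980/3 ≈ -13327.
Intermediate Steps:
k(j) = 4*j (k(j) = j*4 = 4*j)
-132*101 + k((M(6) + 1)/(-2 + 5)) = -132*101 + 4*((3 + 1)/(-2 + 5)) = -13332 + 4*(4/3) = -13332 + 16/3 = -39980/3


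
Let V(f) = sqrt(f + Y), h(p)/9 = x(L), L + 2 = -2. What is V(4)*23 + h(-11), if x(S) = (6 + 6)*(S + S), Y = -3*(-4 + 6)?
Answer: -864 + 23*I*sqrt(2) ≈ -864.0 + 32.527*I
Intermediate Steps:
L = -4 (L = -2 - 2 = -4)
Y = -6 (Y = -3*2 = -6)
x(S) = 24*S (x(S) = 12*(2*S) = 24*S)
h(p) = -864 (h(p) = 9*(24*(-4)) = 9*(-96) = -864)
V(f) = sqrt(-6 + f) (V(f) = sqrt(f - 6) = sqrt(-6 + f))
V(4)*23 + h(-11) = sqrt(-6 + 4)*23 - 864 = sqrt(-2)*23 - 864 = (I*sqrt(2))*23 - 864 = 23*I*sqrt(2) - 864 = -864 + 23*I*sqrt(2)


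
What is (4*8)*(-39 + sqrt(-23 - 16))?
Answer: -1248 + 32*I*sqrt(39) ≈ -1248.0 + 199.84*I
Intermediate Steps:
(4*8)*(-39 + sqrt(-23 - 16)) = 32*(-39 + sqrt(-39)) = 32*(-39 + I*sqrt(39)) = -1248 + 32*I*sqrt(39)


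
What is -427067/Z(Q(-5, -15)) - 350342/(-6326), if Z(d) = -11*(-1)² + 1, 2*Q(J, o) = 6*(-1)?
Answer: 1352564631/31630 ≈ 42762.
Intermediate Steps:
Q(J, o) = -3 (Q(J, o) = (6*(-1))/2 = (½)*(-6) = -3)
Z(d) = -10 (Z(d) = -11*1 + 1 = -11 + 1 = -10)
-427067/Z(Q(-5, -15)) - 350342/(-6326) = -427067/(-10) - 350342/(-6326) = -427067*(-⅒) - 350342*(-1/6326) = 427067/10 + 175171/3163 = 1352564631/31630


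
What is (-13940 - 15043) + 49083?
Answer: 20100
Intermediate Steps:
(-13940 - 15043) + 49083 = -28983 + 49083 = 20100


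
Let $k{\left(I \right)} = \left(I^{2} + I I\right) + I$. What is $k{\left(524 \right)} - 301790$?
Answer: $247886$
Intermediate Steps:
$k{\left(I \right)} = I + 2 I^{2}$ ($k{\left(I \right)} = \left(I^{2} + I^{2}\right) + I = 2 I^{2} + I = I + 2 I^{2}$)
$k{\left(524 \right)} - 301790 = 524 \left(1 + 2 \cdot 524\right) - 301790 = 524 \left(1 + 1048\right) - 301790 = 524 \cdot 1049 - 301790 = 549676 - 301790 = 247886$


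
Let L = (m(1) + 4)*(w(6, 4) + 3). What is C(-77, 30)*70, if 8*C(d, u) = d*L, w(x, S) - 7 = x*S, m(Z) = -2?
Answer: -45815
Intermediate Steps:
w(x, S) = 7 + S*x (w(x, S) = 7 + x*S = 7 + S*x)
L = 68 (L = (-2 + 4)*((7 + 4*6) + 3) = 2*((7 + 24) + 3) = 2*(31 + 3) = 2*34 = 68)
C(d, u) = 17*d/2 (C(d, u) = (d*68)/8 = (68*d)/8 = 17*d/2)
C(-77, 30)*70 = ((17/2)*(-77))*70 = -1309/2*70 = -45815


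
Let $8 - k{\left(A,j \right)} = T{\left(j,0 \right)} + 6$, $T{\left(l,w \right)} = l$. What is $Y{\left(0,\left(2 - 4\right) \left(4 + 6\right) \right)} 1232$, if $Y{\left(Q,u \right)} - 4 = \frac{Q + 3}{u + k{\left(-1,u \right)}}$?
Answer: $6776$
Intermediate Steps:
$k{\left(A,j \right)} = 2 - j$ ($k{\left(A,j \right)} = 8 - \left(j + 6\right) = 8 - \left(6 + j\right) = 2 - j$)
$Y{\left(Q,u \right)} = \frac{11}{2} + \frac{Q}{2}$ ($Y{\left(Q,u \right)} = 4 + \frac{Q + 3}{u - \left(-2 + u\right)} = 4 + \frac{3 + Q}{2} = 4 + \left(3 + Q\right) \frac{1}{2} = 4 + \left(\frac{3}{2} + \frac{Q}{2}\right) = \frac{11}{2} + \frac{Q}{2}$)
$Y{\left(0,\left(2 - 4\right) \left(4 + 6\right) \right)} 1232 = \left(\frac{11}{2} + \frac{1}{2} \cdot 0\right) 1232 = \left(\frac{11}{2} + 0\right) 1232 = \frac{11}{2} \cdot 1232 = 6776$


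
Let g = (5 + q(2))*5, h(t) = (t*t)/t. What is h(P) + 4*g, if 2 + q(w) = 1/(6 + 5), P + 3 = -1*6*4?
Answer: 383/11 ≈ 34.818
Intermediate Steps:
P = -27 (P = -3 - 1*6*4 = -3 - 6*4 = -3 - 24 = -27)
q(w) = -21/11 (q(w) = -2 + 1/(6 + 5) = -2 + 1/11 = -21/11)
h(t) = t (h(t) = t²/t = t)
g = 170/11 (g = (5 - 21/11)*5 = (34/11)*5 = 170/11 ≈ 15.455)
h(P) + 4*g = -27 + 4*(170/11) = -27 + 680/11 = 383/11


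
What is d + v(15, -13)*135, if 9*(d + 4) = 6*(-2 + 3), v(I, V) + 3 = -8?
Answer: -4465/3 ≈ -1488.3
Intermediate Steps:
v(I, V) = -11 (v(I, V) = -3 - 8 = -11)
d = -10/3 (d = -4 + (6*(-2 + 3))/9 = -4 + (6*1)/9 = -4 + (⅑)*6 = -4 + ⅔ = -10/3 ≈ -3.3333)
d + v(15, -13)*135 = -10/3 - 11*135 = -10/3 - 1485 = -4465/3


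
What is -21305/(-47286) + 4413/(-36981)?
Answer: 64356343/194298174 ≈ 0.33122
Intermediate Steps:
-21305/(-47286) + 4413/(-36981) = -21305*(-1/47286) + 4413*(-1/36981) = 21305/47286 - 1471/12327 = 64356343/194298174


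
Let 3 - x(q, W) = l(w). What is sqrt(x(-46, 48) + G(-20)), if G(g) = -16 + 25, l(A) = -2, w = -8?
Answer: sqrt(14) ≈ 3.7417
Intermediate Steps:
G(g) = 9
x(q, W) = 5 (x(q, W) = 3 - 1*(-2) = 3 + 2 = 5)
sqrt(x(-46, 48) + G(-20)) = sqrt(5 + 9) = sqrt(14)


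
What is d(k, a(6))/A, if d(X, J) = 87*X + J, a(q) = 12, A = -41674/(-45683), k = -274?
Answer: -544221579/20837 ≈ -26118.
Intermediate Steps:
A = 41674/45683 (A = -41674*(-1/45683) = 41674/45683 ≈ 0.91224)
d(X, J) = J + 87*X
d(k, a(6))/A = (12 + 87*(-274))/(41674/45683) = (12 - 23838)*(45683/41674) = -23826*45683/41674 = -544221579/20837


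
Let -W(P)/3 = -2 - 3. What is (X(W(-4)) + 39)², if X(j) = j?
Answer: 2916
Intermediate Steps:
W(P) = 15 (W(P) = -3*(-2 - 3) = -3*(-5) = 15)
(X(W(-4)) + 39)² = (15 + 39)² = 54² = 2916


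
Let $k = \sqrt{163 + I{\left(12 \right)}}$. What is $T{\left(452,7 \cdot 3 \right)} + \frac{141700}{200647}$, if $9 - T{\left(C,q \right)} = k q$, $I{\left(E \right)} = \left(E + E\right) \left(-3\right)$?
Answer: $\frac{1947523}{200647} - 21 \sqrt{91} \approx -190.62$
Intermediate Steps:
$I{\left(E \right)} = - 6 E$ ($I{\left(E \right)} = 2 E \left(-3\right) = - 6 E$)
$k = \sqrt{91}$ ($k = \sqrt{163 - 72} = \sqrt{91} \approx 9.5394$)
$T{\left(C,q \right)} = 9 - q \sqrt{91}$ ($T{\left(C,q \right)} = 9 - \sqrt{91} q = 9 - q \sqrt{91}$)
$T{\left(452,7 \cdot 3 \right)} + \frac{141700}{200647} = \left(9 - 7 \cdot 3 \sqrt{91}\right) + \frac{141700}{200647} = \left(9 - 21 \sqrt{91}\right) + 141700 \cdot \frac{1}{200647} = \left(9 - 21 \sqrt{91}\right) + \frac{141700}{200647} = \frac{1947523}{200647} - 21 \sqrt{91}$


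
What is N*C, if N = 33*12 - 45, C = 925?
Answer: 324675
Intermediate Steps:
N = 351 (N = 396 - 45 = 351)
N*C = 351*925 = 324675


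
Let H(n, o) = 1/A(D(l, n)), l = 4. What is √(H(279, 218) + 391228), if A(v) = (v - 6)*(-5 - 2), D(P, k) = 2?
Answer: √76680695/14 ≈ 625.48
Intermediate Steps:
A(v) = 42 - 7*v (A(v) = (-6 + v)*(-7) = 42 - 7*v)
H(n, o) = 1/28 (H(n, o) = 1/(42 - 7*2) = 1/(42 - 14) = 1/28)
√(H(279, 218) + 391228) = √(1/28 + 391228) = √(10954385/28) = √76680695/14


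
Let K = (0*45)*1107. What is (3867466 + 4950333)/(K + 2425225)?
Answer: 8817799/2425225 ≈ 3.6359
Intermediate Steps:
K = 0 (K = 0*1107 = 0)
(3867466 + 4950333)/(K + 2425225) = (3867466 + 4950333)/(0 + 2425225) = 8817799/2425225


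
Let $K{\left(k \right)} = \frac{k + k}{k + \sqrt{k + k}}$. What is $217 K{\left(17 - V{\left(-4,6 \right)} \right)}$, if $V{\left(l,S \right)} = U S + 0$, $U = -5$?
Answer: $\frac{20398}{45} - \frac{434 \sqrt{94}}{45} \approx 359.78$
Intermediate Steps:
$V{\left(l,S \right)} = - 5 S$ ($V{\left(l,S \right)} = - 5 S + 0 = - 5 S$)
$K{\left(k \right)} = \frac{2 k}{k + \sqrt{2} \sqrt{k}}$ ($K{\left(k \right)} = \frac{2 k}{k + \sqrt{2 k}} = \frac{2 k}{k + \sqrt{2} \sqrt{k}}$)
$217 K{\left(17 - V{\left(-4,6 \right)} \right)} = 217 \frac{2 \left(17 - \left(-5\right) 6\right)}{\left(17 - \left(-5\right) 6\right) + \sqrt{2} \sqrt{17 - \left(-5\right) 6}} = 217 \frac{2 \left(17 - -30\right)}{\left(17 - -30\right) + \sqrt{2} \sqrt{17 - -30}} = 217 \frac{2 \left(17 + 30\right)}{\left(17 + 30\right) + \sqrt{2} \sqrt{17 + 30}} = 217 \cdot 2 \cdot 47 \frac{1}{47 + \sqrt{2} \sqrt{47}} = 217 \cdot 2 \cdot 47 \frac{1}{47 + \sqrt{94}} = 217 \frac{94}{47 + \sqrt{94}} = \frac{20398}{47 + \sqrt{94}}$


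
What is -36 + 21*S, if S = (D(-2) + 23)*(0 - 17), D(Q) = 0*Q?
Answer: -8247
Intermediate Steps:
D(Q) = 0
S = -391 (S = (0 + 23)*(0 - 17) = 23*(-17) = -391)
-36 + 21*S = -36 + 21*(-391) = -36 - 8211 = -8247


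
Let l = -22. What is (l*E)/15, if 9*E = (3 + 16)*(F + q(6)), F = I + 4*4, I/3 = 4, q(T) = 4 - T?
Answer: -10868/135 ≈ -80.504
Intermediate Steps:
I = 12 (I = 3*4 = 12)
F = 28 (F = 12 + 4*4 = 12 + 16 = 28)
E = 494/9 (E = ((3 + 16)*(28 + (4 - 1*6)))/9 = (19*(28 + (4 - 6)))/9 = (19*(28 - 2))/9 = (19*26)/9 = (1/9)*494 = 494/9 ≈ 54.889)
(l*E)/15 = -22*494/9/15 = -10868/9*1/15 = -10868/135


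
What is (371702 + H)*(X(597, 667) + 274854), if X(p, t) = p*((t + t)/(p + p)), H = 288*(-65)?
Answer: 97253953622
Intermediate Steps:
H = -18720
X(p, t) = t (X(p, t) = p*((2*t)/((2*p))) = p*((2*t)*(1/(2*p))) = p*(t/p) = t)
(371702 + H)*(X(597, 667) + 274854) = (371702 - 18720)*(667 + 274854) = 352982*275521 = 97253953622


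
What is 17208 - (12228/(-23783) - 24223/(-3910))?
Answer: 94098233183/5470090 ≈ 17202.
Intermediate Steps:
17208 - (12228/(-23783) - 24223/(-3910)) = 17208 - (12228*(-1/23783) - 24223*(-1/3910)) = 17208 - (-12228/23783 + 24223/3910) = 17208 - 1*31075537/5470090 = 17208 - 31075537/5470090 = 94098233183/5470090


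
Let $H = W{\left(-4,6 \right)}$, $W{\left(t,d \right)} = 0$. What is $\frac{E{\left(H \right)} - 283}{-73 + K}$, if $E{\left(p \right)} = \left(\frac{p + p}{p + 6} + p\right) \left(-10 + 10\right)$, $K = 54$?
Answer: $\frac{283}{19} \approx 14.895$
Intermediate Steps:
$H = 0$
$E{\left(p \right)} = 0$ ($E{\left(p \right)} = \left(\frac{2 p}{6 + p} + p\right) 0 = \left(p + \frac{2 p}{6 + p}\right) 0 = 0$)
$\frac{E{\left(H \right)} - 283}{-73 + K} = \frac{0 - 283}{-73 + 54} = - \frac{283}{-19} = \left(-283\right) \left(- \frac{1}{19}\right) = \frac{283}{19}$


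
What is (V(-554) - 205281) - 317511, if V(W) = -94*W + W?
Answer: -471270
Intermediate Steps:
V(W) = -93*W
(V(-554) - 205281) - 317511 = (-93*(-554) - 205281) - 317511 = (51522 - 205281) - 317511 = -153759 - 317511 = -471270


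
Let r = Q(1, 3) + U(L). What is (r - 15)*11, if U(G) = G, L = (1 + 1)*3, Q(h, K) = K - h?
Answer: -77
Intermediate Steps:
L = 6 (L = 2*3 = 6)
r = 8 (r = (3 - 1*1) + 6 = (3 - 1) + 6 = 2 + 6 = 8)
(r - 15)*11 = (8 - 15)*11 = -7*11 = -77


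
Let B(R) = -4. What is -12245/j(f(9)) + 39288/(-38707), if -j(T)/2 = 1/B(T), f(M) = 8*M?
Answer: -947973718/38707 ≈ -24491.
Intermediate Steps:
j(T) = 1/2 (j(T) = -2/(-4) = -2*(-1/4) = 1/2)
-12245/j(f(9)) + 39288/(-38707) = -12245/1/2 + 39288/(-38707) = -12245*2 + 39288*(-1/38707) = -24490 - 39288/38707 = -947973718/38707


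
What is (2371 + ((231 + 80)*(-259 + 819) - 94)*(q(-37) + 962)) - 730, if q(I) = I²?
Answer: 405749487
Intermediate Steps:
(2371 + ((231 + 80)*(-259 + 819) - 94)*(q(-37) + 962)) - 730 = (2371 + ((231 + 80)*(-259 + 819) - 94)*((-37)² + 962)) - 730 = (2371 + (311*560 - 94)*(1369 + 962)) - 730 = (2371 + (174160 - 94)*2331) - 730 = (2371 + 174066*2331) - 730 = (2371 + 405747846) - 730 = 405750217 - 730 = 405749487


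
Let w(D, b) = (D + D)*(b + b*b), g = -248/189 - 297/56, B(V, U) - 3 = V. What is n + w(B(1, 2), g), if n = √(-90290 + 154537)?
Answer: 1733377/5832 + √64247 ≈ 550.69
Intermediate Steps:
B(V, U) = 3 + V
g = -1429/216 (g = -248*1/189 - 297*1/56 = -248/189 - 297/56 = -1429/216 ≈ -6.6157)
w(D, b) = 2*D*(b + b²) (w(D, b) = (2*D)*(b + b²) = 2*D*(b + b²))
n = √64247 ≈ 253.47
n + w(B(1, 2), g) = √64247 + 2*(3 + 1)*(-1429/216)*(1 - 1429/216) = √64247 + 2*4*(-1429/216)*(-1213/216) = √64247 + 1733377/5832 = 1733377/5832 + √64247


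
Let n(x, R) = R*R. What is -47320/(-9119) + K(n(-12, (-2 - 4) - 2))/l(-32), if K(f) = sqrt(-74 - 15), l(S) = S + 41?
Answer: 47320/9119 + I*sqrt(89)/9 ≈ 5.1892 + 1.0482*I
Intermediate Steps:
n(x, R) = R**2
l(S) = 41 + S
K(f) = I*sqrt(89) (K(f) = sqrt(-89) = I*sqrt(89))
-47320/(-9119) + K(n(-12, (-2 - 4) - 2))/l(-32) = -47320/(-9119) + (I*sqrt(89))/(41 - 32) = -47320*(-1/9119) + (I*sqrt(89))/9 = 47320/9119 + (I*sqrt(89))*(1/9) = 47320/9119 + I*sqrt(89)/9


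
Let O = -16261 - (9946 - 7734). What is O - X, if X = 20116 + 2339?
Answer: -40928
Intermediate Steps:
O = -18473 (O = -16261 - 1*2212 = -16261 - 2212 = -18473)
X = 22455
O - X = -18473 - 1*22455 = -18473 - 22455 = -40928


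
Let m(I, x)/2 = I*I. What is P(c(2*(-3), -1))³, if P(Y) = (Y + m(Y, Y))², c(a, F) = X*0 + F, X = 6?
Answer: 1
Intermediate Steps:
m(I, x) = 2*I² (m(I, x) = 2*(I*I) = 2*I²)
c(a, F) = F (c(a, F) = 6*0 + F = 0 + F = F)
P(Y) = (Y + 2*Y²)²
P(c(2*(-3), -1))³ = ((-1)²*(1 + 2*(-1))²)³ = (1*(1 - 2)²)³ = (1*(-1)²)³ = (1*1)³ = 1³ = 1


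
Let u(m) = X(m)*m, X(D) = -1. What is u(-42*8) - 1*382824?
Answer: -382488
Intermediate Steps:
u(m) = -m
u(-42*8) - 1*382824 = -(-42)*8 - 1*382824 = -1*(-336) - 382824 = 336 - 382824 = -382488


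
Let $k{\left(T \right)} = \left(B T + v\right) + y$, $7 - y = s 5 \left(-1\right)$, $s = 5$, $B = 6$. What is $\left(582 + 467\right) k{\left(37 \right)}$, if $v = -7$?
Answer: $259103$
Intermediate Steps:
$y = 32$ ($y = 7 - 5 \cdot 5 \left(-1\right) = 7 - 25 \left(-1\right) = 7 - -25 = 7 + 25 = 32$)
$k{\left(T \right)} = 25 + 6 T$ ($k{\left(T \right)} = \left(6 T - 7\right) + 32 = \left(-7 + 6 T\right) + 32 = 25 + 6 T$)
$\left(582 + 467\right) k{\left(37 \right)} = \left(582 + 467\right) \left(25 + 6 \cdot 37\right) = 1049 \left(25 + 222\right) = 1049 \cdot 247 = 259103$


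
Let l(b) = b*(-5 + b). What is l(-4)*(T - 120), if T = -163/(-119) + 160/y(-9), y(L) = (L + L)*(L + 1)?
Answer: -503452/119 ≈ -4230.7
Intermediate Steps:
y(L) = 2*L*(1 + L) (y(L) = (2*L)*(1 + L) = 2*L*(1 + L))
T = 2657/1071 (T = -163/(-119) + 160/((2*(-9)*(1 - 9))) = -163*(-1/119) + 160/((2*(-9)*(-8))) = 163/119 + 160/144 = 163/119 + 160*(1/144) = 163/119 + 10/9 = 2657/1071 ≈ 2.4809)
l(-4)*(T - 120) = (-4*(-5 - 4))*(2657/1071 - 120) = -4*(-9)*(-125863/1071) = 36*(-125863/1071) = -503452/119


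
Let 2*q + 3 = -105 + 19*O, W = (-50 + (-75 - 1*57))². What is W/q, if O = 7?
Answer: 66248/25 ≈ 2649.9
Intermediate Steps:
W = 33124 (W = (-50 + (-75 - 57))² = (-50 - 132)² = (-182)² = 33124)
q = 25/2 (q = -3/2 + (-105 + 19*7)/2 = -3/2 + (-105 + 133)/2 = -3/2 + (½)*28 = -3/2 + 14 = 25/2 ≈ 12.500)
W/q = 33124/(25/2) = 33124*(2/25) = 66248/25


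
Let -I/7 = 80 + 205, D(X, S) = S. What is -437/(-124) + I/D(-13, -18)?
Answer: 42541/372 ≈ 114.36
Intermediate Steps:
I = -1995 (I = -7*(80 + 205) = -7*285 = -1995)
-437/(-124) + I/D(-13, -18) = -437/(-124) - 1995/(-18) = -437*(-1/124) - 1995*(-1/18) = 437/124 + 665/6 = 42541/372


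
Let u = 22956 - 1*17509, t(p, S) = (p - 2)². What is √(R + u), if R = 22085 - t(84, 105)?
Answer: 102*√2 ≈ 144.25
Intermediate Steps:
t(p, S) = (-2 + p)²
u = 5447 (u = 22956 - 17509 = 5447)
R = 15361 (R = 22085 - (-2 + 84)² = 22085 - 1*82² = 22085 - 1*6724 = 22085 - 6724 = 15361)
√(R + u) = √(15361 + 5447) = √20808 = 102*√2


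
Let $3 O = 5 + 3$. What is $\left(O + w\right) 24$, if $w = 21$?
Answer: $568$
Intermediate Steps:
$O = \frac{8}{3}$ ($O = \frac{5 + 3}{3} = \frac{1}{3} \cdot 8 = \frac{8}{3} \approx 2.6667$)
$\left(O + w\right) 24 = \left(\frac{8}{3} + 21\right) 24 = \frac{71}{3} \cdot 24 = 568$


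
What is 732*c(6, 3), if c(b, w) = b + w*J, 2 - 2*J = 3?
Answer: 3294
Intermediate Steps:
J = -½ (J = 1 - ½*3 = 1 - 3/2 = -½ ≈ -0.50000)
c(b, w) = b - w/2 (c(b, w) = b + w*(-½) = b - w/2)
732*c(6, 3) = 732*(6 - ½*3) = 732*(6 - 3/2) = 732*(9/2) = 3294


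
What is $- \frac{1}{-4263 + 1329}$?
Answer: $\frac{1}{2934} \approx 0.00034083$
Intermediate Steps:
$- \frac{1}{-4263 + 1329} = - \frac{1}{-2934} = \left(-1\right) \left(- \frac{1}{2934}\right) = \frac{1}{2934}$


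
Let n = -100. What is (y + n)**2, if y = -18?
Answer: 13924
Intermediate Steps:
(y + n)**2 = (-18 - 100)**2 = (-118)**2 = 13924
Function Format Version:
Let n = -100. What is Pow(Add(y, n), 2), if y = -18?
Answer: 13924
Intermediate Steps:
Pow(Add(y, n), 2) = Pow(Add(-18, -100), 2) = Pow(-118, 2) = 13924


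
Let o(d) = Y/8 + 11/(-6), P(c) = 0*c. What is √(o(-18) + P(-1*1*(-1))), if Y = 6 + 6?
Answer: I*√3/3 ≈ 0.57735*I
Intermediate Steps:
Y = 12
P(c) = 0
o(d) = -⅓ (o(d) = 12/8 + 11/(-6) = 12*(⅛) + 11*(-⅙) = 3/2 - 11/6 = -⅓)
√(o(-18) + P(-1*1*(-1))) = √(-⅓ + 0) = √(-⅓) = I*√3/3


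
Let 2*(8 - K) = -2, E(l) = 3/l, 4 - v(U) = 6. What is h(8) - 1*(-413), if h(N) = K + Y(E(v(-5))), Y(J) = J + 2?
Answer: 845/2 ≈ 422.50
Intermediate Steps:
v(U) = -2 (v(U) = 4 - 1*6 = 4 - 6 = -2)
Y(J) = 2 + J
K = 9 (K = 8 - ½*(-2) = 8 + 1 = 9)
h(N) = 19/2 (h(N) = 9 + (2 + 3/(-2)) = 9 + (2 + 3*(-½)) = 9 + (2 - 3/2) = 9 + ½ = 19/2)
h(8) - 1*(-413) = 19/2 - 1*(-413) = 19/2 + 413 = 845/2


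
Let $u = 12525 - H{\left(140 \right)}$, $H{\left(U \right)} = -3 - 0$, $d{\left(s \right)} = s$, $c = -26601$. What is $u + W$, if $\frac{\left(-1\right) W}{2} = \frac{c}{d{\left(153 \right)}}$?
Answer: $\frac{656662}{51} \approx 12876.0$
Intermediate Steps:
$H{\left(U \right)} = -3$ ($H{\left(U \right)} = -3 + 0 = -3$)
$W = \frac{17734}{51}$ ($W = - 2 \left(- \frac{26601}{153}\right) = - 2 \left(\left(-26601\right) \frac{1}{153}\right) = \left(-2\right) \left(- \frac{8867}{51}\right) = \frac{17734}{51} \approx 347.73$)
$u = 12528$ ($u = 12525 - -3 = 12525 + 3 = 12528$)
$u + W = 12528 + \frac{17734}{51} = \frac{656662}{51}$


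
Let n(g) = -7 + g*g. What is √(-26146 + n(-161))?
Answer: 2*I*√58 ≈ 15.232*I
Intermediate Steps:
n(g) = -7 + g²
√(-26146 + n(-161)) = √(-26146 + (-7 + (-161)²)) = √(-26146 + (-7 + 25921)) = √(-26146 + 25914) = √(-232) = 2*I*√58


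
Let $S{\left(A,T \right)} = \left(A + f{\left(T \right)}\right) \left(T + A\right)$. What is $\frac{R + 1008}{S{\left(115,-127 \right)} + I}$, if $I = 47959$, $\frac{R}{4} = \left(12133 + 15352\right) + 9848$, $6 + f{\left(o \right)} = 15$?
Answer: $\frac{150340}{46471} \approx 3.2351$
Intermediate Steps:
$f{\left(o \right)} = 9$ ($f{\left(o \right)} = -6 + 15 = 9$)
$R = 149332$ ($R = 4 \left(\left(12133 + 15352\right) + 9848\right) = 4 \left(27485 + 9848\right) = 4 \cdot 37333 = 149332$)
$S{\left(A,T \right)} = \left(9 + A\right) \left(A + T\right)$ ($S{\left(A,T \right)} = \left(A + 9\right) \left(T + A\right) = \left(9 + A\right) \left(A + T\right)$)
$\frac{R + 1008}{S{\left(115,-127 \right)} + I} = \frac{149332 + 1008}{\left(115^{2} + 9 \cdot 115 + 9 \left(-127\right) + 115 \left(-127\right)\right) + 47959} = \frac{150340}{\left(13225 + 1035 - 1143 - 14605\right) + 47959} = \frac{150340}{-1488 + 47959} = \frac{150340}{46471}$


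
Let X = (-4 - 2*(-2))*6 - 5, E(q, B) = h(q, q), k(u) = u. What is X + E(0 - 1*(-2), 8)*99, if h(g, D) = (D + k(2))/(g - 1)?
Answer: 391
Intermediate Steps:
h(g, D) = (2 + D)/(-1 + g) (h(g, D) = (D + 2)/(g - 1) = (2 + D)/(-1 + g))
E(q, B) = (2 + q)/(-1 + q)
X = -5 (X = (-4 + 4)*6 - 5 = 0*6 - 5 = 0 - 5 = -5)
X + E(0 - 1*(-2), 8)*99 = -5 + ((2 + (0 - 1*(-2)))/(-1 + (0 - 1*(-2))))*99 = -5 + ((2 + (0 + 2))/(-1 + (0 + 2)))*99 = -5 + ((2 + 2)/(-1 + 2))*99 = -5 + (4/1)*99 = -5 + (1*4)*99 = -5 + 4*99 = -5 + 396 = 391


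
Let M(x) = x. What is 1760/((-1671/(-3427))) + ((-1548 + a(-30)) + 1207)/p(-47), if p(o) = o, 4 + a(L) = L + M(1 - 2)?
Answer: 6044888/1671 ≈ 3617.5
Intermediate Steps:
a(L) = -5 + L (a(L) = -4 + (L + (1 - 2)) = -4 + (L - 1) = -4 + (-1 + L) = -5 + L)
1760/((-1671/(-3427))) + ((-1548 + a(-30)) + 1207)/p(-47) = 1760/((-1671/(-3427))) + ((-1548 + (-5 - 30)) + 1207)/(-47) = 1760/((-1671*(-1/3427))) + ((-1548 - 35) + 1207)*(-1/47) = 1760/(1671/3427) + (-1583 + 1207)*(-1/47) = 1760*(3427/1671) - 376*(-1/47) = 6031520/1671 + 8 = 6044888/1671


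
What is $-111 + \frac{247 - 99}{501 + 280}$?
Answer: $- \frac{86543}{781} \approx -110.81$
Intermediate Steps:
$-111 + \frac{247 - 99}{501 + 280} = -111 + \frac{247 - 99}{781} = -111 + 148 \cdot \frac{1}{781} = -111 + \frac{148}{781} = - \frac{86543}{781}$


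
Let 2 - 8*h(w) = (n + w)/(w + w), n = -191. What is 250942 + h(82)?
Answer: 329236341/1312 ≈ 2.5094e+5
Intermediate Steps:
h(w) = ¼ - (-191 + w)/(16*w) (h(w) = ¼ - (-191 + w)/(8*(w + w)) = ¼ - (-191 + w)/(8*(2*w)) = ¼ - (-191 + w)*1/(2*w)/8 = ¼ - (-191 + w)/(16*w))
250942 + h(82) = 250942 + (1/16)*(191 + 3*82)/82 = 250942 + (1/16)*(1/82)*(191 + 246) = 250942 + (1/16)*(1/82)*437 = 250942 + 437/1312 = 329236341/1312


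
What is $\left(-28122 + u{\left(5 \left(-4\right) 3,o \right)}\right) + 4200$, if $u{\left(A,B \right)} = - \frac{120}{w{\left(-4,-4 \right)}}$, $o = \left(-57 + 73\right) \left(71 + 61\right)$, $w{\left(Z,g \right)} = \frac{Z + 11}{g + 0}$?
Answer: $- \frac{166974}{7} \approx -23853.0$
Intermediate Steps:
$w{\left(Z,g \right)} = \frac{11 + Z}{g}$
$o = 2112$ ($o = 16 \cdot 132 = 2112$)
$u{\left(A,B \right)} = \frac{480}{7}$ ($u{\left(A,B \right)} = - \frac{120}{\frac{1}{-4} \left(11 - 4\right)} = - \frac{120}{\left(- \frac{1}{4}\right) 7} = - \frac{120}{- \frac{7}{4}} = \left(-120\right) \left(- \frac{4}{7}\right) = \frac{480}{7}$)
$\left(-28122 + u{\left(5 \left(-4\right) 3,o \right)}\right) + 4200 = \left(-28122 + \frac{480}{7}\right) + 4200 = - \frac{196374}{7} + 4200 = - \frac{166974}{7}$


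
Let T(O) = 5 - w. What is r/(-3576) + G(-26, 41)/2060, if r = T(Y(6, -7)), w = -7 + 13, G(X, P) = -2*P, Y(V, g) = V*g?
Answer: -72793/1841640 ≈ -0.039526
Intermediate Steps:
w = 6
T(O) = -1 (T(O) = 5 - 1*6 = 5 - 6 = -1)
r = -1
r/(-3576) + G(-26, 41)/2060 = -1/(-3576) - 2*41/2060 = -1*(-1/3576) - 82*1/2060 = 1/3576 - 41/1030 = -72793/1841640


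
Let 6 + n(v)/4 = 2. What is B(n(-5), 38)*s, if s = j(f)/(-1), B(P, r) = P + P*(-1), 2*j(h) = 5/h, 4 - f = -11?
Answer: 0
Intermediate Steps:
f = 15 (f = 4 - 1*(-11) = 4 + 11 = 15)
n(v) = -16 (n(v) = -24 + 4*2 = -24 + 8 = -16)
j(h) = 5/(2*h) (j(h) = (5/h)/2 = 5/(2*h))
B(P, r) = 0 (B(P, r) = P - P = 0)
s = -⅙ (s = ((5/2)/15)/(-1) = ((5/2)*(1/15))*(-1) = (⅙)*(-1) = -⅙ ≈ -0.16667)
B(n(-5), 38)*s = 0*(-⅙) = 0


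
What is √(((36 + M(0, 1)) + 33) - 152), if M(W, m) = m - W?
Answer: I*√82 ≈ 9.0554*I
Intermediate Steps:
√(((36 + M(0, 1)) + 33) - 152) = √(((36 + (1 - 1*0)) + 33) - 152) = √(((36 + (1 + 0)) + 33) - 152) = √(((36 + 1) + 33) - 152) = √((37 + 33) - 152) = √(70 - 152) = √(-82) = I*√82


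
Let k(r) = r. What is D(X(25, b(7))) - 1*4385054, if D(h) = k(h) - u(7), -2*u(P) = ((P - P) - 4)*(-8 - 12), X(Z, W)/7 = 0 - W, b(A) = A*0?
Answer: -4385014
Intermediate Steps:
b(A) = 0
X(Z, W) = -7*W (X(Z, W) = 7*(0 - W) = 7*(-W) = -7*W)
u(P) = -40 (u(P) = -((P - P) - 4)*(-8 - 12)/2 = -(0 - 4)*(-20)/2 = -(-2)*(-20) = -1/2*80 = -40)
D(h) = 40 + h (D(h) = h - 1*(-40) = h + 40 = 40 + h)
D(X(25, b(7))) - 1*4385054 = (40 - 7*0) - 1*4385054 = (40 + 0) - 4385054 = 40 - 4385054 = -4385014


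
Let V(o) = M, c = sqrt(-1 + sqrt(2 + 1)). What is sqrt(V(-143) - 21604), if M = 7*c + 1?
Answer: sqrt(-21603 + 7*sqrt(-1 + sqrt(3))) ≈ 146.96*I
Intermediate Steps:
c = sqrt(-1 + sqrt(3)) ≈ 0.85560
M = 1 + 7*sqrt(-1 + sqrt(3)) (M = 7*sqrt(-1 + sqrt(3)) + 1 = 1 + 7*sqrt(-1 + sqrt(3)) ≈ 6.9892)
V(o) = 1 + 7*sqrt(-1 + sqrt(3))
sqrt(V(-143) - 21604) = sqrt((1 + 7*sqrt(-1 + sqrt(3))) - 21604) = sqrt(-21603 + 7*sqrt(-1 + sqrt(3)))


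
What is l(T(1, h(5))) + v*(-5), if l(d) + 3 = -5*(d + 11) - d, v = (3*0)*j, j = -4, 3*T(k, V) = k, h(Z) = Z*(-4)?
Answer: -60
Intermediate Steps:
h(Z) = -4*Z
T(k, V) = k/3
v = 0 (v = (3*0)*(-4) = 0*(-4) = 0)
l(d) = -58 - 6*d (l(d) = -3 + (-5*(d + 11) - d) = -3 + (-5*(11 + d) - d) = -3 + ((-55 - 5*d) - d) = -3 + (-55 - 6*d) = -58 - 6*d)
l(T(1, h(5))) + v*(-5) = (-58 - 2) + 0*(-5) = (-58 - 6*⅓) + 0 = (-58 - 2) + 0 = -60 + 0 = -60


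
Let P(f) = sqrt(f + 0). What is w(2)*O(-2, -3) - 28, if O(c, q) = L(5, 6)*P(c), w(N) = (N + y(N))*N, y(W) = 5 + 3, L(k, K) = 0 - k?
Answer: -28 - 100*I*sqrt(2) ≈ -28.0 - 141.42*I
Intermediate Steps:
L(k, K) = -k
y(W) = 8
w(N) = N*(8 + N) (w(N) = (N + 8)*N = (8 + N)*N = N*(8 + N))
P(f) = sqrt(f)
O(c, q) = -5*sqrt(c) (O(c, q) = (-1*5)*sqrt(c) = -5*sqrt(c))
w(2)*O(-2, -3) - 28 = (2*(8 + 2))*(-5*I*sqrt(2)) - 28 = (2*10)*(-5*I*sqrt(2)) - 28 = 20*(-5*I*sqrt(2)) - 28 = -100*I*sqrt(2) - 28 = -28 - 100*I*sqrt(2)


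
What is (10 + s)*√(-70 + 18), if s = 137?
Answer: 294*I*√13 ≈ 1060.0*I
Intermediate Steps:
(10 + s)*√(-70 + 18) = (10 + 137)*√(-70 + 18) = 147*√(-52) = 147*(2*I*√13) = 294*I*√13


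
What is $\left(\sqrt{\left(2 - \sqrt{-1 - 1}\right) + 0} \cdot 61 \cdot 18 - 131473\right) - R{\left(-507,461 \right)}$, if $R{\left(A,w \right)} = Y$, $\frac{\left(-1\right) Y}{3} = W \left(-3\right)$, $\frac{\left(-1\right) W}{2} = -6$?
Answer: $-131581 + 1098 \sqrt{2 - i \sqrt{2}} \approx -1.2994 \cdot 10^{5} - 520.53 i$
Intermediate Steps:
$W = 12$ ($W = \left(-2\right) \left(-6\right) = 12$)
$Y = 108$ ($Y = - 3 \cdot 12 \left(-3\right) = \left(-3\right) \left(-36\right) = 108$)
$R{\left(A,w \right)} = 108$
$\left(\sqrt{\left(2 - \sqrt{-1 - 1}\right) + 0} \cdot 61 \cdot 18 - 131473\right) - R{\left(-507,461 \right)} = \left(\sqrt{\left(2 - \sqrt{-1 - 1}\right) + 0} \cdot 61 \cdot 18 - 131473\right) - 108 = \left(\sqrt{\left(2 - \sqrt{-2}\right) + 0} \cdot 61 \cdot 18 - 131473\right) - 108 = \left(\sqrt{\left(2 - i \sqrt{2}\right) + 0} \cdot 61 \cdot 18 - 131473\right) - 108 = \left(\sqrt{2 - i \sqrt{2}} \cdot 61 \cdot 18 - 131473\right) - 108 = \left(61 \sqrt{2 - i \sqrt{2}} \cdot 18 - 131473\right) - 108 = \left(1098 \sqrt{2 - i \sqrt{2}} - 131473\right) - 108 = \left(-131473 + 1098 \sqrt{2 - i \sqrt{2}}\right) - 108 = -131581 + 1098 \sqrt{2 - i \sqrt{2}}$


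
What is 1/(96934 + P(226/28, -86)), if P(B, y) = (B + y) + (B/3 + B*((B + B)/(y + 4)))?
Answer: 24108/2335032725 ≈ 1.0324e-5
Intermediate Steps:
P(B, y) = y + 4*B/3 + 2*B²/(4 + y) (P(B, y) = (B + y) + (B*(⅓) + B*((2*B)/(4 + y))) = (B + y) + (B/3 + B*(2*B/(4 + y))) = (B + y) + (B/3 + 2*B²/(4 + y)) = y + 4*B/3 + 2*B²/(4 + y))
1/(96934 + P(226/28, -86)) = 1/(96934 + (3*(-86)² + 6*(226/28)² + 12*(-86) + 16*(226/28) + 4*(226/28)*(-86))/(3*(4 - 86))) = 1/(96934 + (⅓)*(3*7396 + 6*(226*(1/28))² - 1032 + 16*(226*(1/28)) + 4*(226*(1/28))*(-86))/(-82)) = 1/(96934 + (⅓)*(-1/82)*(22188 + 6*(113/14)² - 1032 + 16*(113/14) + 4*(113/14)*(-86))) = 1/(96934 + (⅓)*(-1/82)*(22188 + 6*(12769/196) - 1032 + 904/7 - 19436/7)) = 1/(96934 + (⅓)*(-1/82)*(22188 + 38307/98 - 1032 + 904/7 - 19436/7)) = 1/(96934 + (⅓)*(-1/82)*(1852147/98)) = 1/(96934 - 1852147/24108) = 1/(2335032725/24108) = 24108/2335032725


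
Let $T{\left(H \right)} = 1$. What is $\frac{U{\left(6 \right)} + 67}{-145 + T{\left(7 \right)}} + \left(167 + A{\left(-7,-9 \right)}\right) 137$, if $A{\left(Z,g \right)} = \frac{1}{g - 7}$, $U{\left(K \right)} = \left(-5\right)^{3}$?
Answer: $\frac{3293401}{144} \approx 22871.0$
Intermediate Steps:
$U{\left(K \right)} = -125$
$A{\left(Z,g \right)} = \frac{1}{-7 + g}$
$\frac{U{\left(6 \right)} + 67}{-145 + T{\left(7 \right)}} + \left(167 + A{\left(-7,-9 \right)}\right) 137 = \frac{-125 + 67}{-145 + 1} + \left(167 + \frac{1}{-7 - 9}\right) 137 = - \frac{58}{-144} + \left(167 + \frac{1}{-16}\right) 137 = \left(-58\right) \left(- \frac{1}{144}\right) + \left(167 - \frac{1}{16}\right) 137 = \frac{29}{72} + \frac{2671}{16} \cdot 137 = \frac{29}{72} + \frac{365927}{16} = \frac{3293401}{144}$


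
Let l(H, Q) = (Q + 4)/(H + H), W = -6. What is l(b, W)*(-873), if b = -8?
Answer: -873/8 ≈ -109.13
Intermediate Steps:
l(H, Q) = (4 + Q)/(2*H) (l(H, Q) = (4 + Q)/((2*H)) = (4 + Q)*(1/(2*H)) = (4 + Q)/(2*H))
l(b, W)*(-873) = ((½)*(4 - 6)/(-8))*(-873) = ((½)*(-⅛)*(-2))*(-873) = (⅛)*(-873) = -873/8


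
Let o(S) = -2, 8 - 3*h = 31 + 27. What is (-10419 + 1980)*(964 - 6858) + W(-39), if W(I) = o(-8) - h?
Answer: 149218442/3 ≈ 4.9739e+7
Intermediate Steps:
h = -50/3 (h = 8/3 - (31 + 27)/3 = 8/3 - ⅓*58 = 8/3 - 58/3 = -50/3 ≈ -16.667)
W(I) = 44/3 (W(I) = -2 - 1*(-50/3) = -2 + 50/3 = 44/3)
(-10419 + 1980)*(964 - 6858) + W(-39) = (-10419 + 1980)*(964 - 6858) + 44/3 = -8439*(-5894) + 44/3 = 49739466 + 44/3 = 149218442/3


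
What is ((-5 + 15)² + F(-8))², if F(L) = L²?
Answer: 26896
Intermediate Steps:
((-5 + 15)² + F(-8))² = ((-5 + 15)² + (-8)²)² = (10² + 64)² = (100 + 64)² = 164² = 26896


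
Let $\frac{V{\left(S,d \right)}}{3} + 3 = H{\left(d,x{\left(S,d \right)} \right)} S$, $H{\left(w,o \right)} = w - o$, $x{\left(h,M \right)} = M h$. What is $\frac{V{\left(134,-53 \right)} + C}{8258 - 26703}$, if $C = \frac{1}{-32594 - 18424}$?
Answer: $- \frac{144569145401}{941027010} \approx -153.63$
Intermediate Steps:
$C = - \frac{1}{51018}$ ($C = \frac{1}{-51018} = - \frac{1}{51018} \approx -1.9601 \cdot 10^{-5}$)
$V{\left(S,d \right)} = -9 + 3 S \left(d - S d\right)$ ($V{\left(S,d \right)} = -9 + 3 \left(d - d S\right) S = -9 + 3 \left(d - S d\right) S = -9 + 3 S \left(d - S d\right)$)
$\frac{V{\left(134,-53 \right)} + C}{8258 - 26703} = \frac{\left(-9 - 402 \left(-53\right) \left(-1 + 134\right)\right) - \frac{1}{51018}}{8258 - 26703} = \frac{\left(-9 - 402 \left(-53\right) 133\right) - \frac{1}{51018}}{-18445} = \left(\left(-9 + 2833698\right) - \frac{1}{51018}\right) \left(- \frac{1}{18445}\right) = \left(2833689 - \frac{1}{51018}\right) \left(- \frac{1}{18445}\right) = \frac{144569145401}{51018} \left(- \frac{1}{18445}\right) = - \frac{144569145401}{941027010}$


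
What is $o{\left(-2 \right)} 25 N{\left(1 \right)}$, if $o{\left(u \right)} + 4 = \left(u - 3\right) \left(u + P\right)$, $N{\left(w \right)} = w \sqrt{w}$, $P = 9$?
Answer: $-975$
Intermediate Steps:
$N{\left(w \right)} = w^{\frac{3}{2}}$
$o{\left(u \right)} = -4 + \left(-3 + u\right) \left(9 + u\right)$ ($o{\left(u \right)} = -4 + \left(u - 3\right) \left(u + 9\right) = -4 + \left(-3 + u\right) \left(9 + u\right)$)
$o{\left(-2 \right)} 25 N{\left(1 \right)} = \left(-31 + \left(-2\right)^{2} + 6 \left(-2\right)\right) 25 \cdot 1^{\frac{3}{2}} = \left(-31 + 4 - 12\right) 25 \cdot 1 = \left(-39\right) 25 \cdot 1 = \left(-975\right) 1 = -975$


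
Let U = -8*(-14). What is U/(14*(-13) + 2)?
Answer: -28/45 ≈ -0.62222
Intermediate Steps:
U = 112
U/(14*(-13) + 2) = 112/(14*(-13) + 2) = 112/(-182 + 2) = 112/(-180) = 112*(-1/180) = -28/45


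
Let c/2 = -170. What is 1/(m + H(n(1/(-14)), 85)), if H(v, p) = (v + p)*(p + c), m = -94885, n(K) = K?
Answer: -14/1631585 ≈ -8.5806e-6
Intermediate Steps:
c = -340 (c = 2*(-170) = -340)
H(v, p) = (-340 + p)*(p + v) (H(v, p) = (v + p)*(p - 340) = (p + v)*(-340 + p) = (-340 + p)*(p + v))
1/(m + H(n(1/(-14)), 85)) = 1/(-94885 + (85**2 - 340*85 - 340/(-14) + 85/(-14))) = 1/(-94885 + (7225 - 28900 - 340*(-1/14) + 85*(-1/14))) = 1/(-94885 + (7225 - 28900 + 170/7 - 85/14)) = 1/(-94885 - 303195/14) = 1/(-1631585/14) = -14/1631585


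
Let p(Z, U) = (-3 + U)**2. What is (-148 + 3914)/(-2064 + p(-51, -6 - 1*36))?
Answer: -3766/39 ≈ -96.564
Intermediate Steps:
(-148 + 3914)/(-2064 + p(-51, -6 - 1*36)) = (-148 + 3914)/(-2064 + (-3 + (-6 - 1*36))**2) = 3766/(-2064 + (-3 + (-6 - 36))**2) = 3766/(-2064 + (-3 - 42)**2) = 3766/(-2064 + (-45)**2) = 3766/(-2064 + 2025) = 3766/(-39) = 3766*(-1/39) = -3766/39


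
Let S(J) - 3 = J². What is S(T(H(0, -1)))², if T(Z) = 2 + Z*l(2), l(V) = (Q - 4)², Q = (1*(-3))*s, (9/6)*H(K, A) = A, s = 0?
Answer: 494209/81 ≈ 6101.3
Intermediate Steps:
H(K, A) = 2*A/3
Q = 0 (Q = (1*(-3))*0 = -3*0 = 0)
l(V) = 16 (l(V) = (0 - 4)² = (-4)² = 16)
T(Z) = 2 + 16*Z (T(Z) = 2 + Z*16 = 2 + 16*Z)
S(J) = 3 + J²
S(T(H(0, -1)))² = (3 + (2 + 16*((⅔)*(-1)))²)² = (3 + (2 + 16*(-⅔))²)² = (3 + (2 - 32/3)²)² = (3 + (-26/3)²)² = (3 + 676/9)² = (703/9)² = 494209/81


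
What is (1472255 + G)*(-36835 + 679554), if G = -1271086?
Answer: 129295138511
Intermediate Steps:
(1472255 + G)*(-36835 + 679554) = (1472255 - 1271086)*(-36835 + 679554) = 201169*642719 = 129295138511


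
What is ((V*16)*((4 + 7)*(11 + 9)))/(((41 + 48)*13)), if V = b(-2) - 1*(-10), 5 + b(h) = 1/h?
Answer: 15840/1157 ≈ 13.691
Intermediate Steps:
b(h) = -5 + 1/h
V = 9/2 (V = (-5 + 1/(-2)) - 1*(-10) = (-5 - ½) + 10 = -11/2 + 10 = 9/2 ≈ 4.5000)
((V*16)*((4 + 7)*(11 + 9)))/(((41 + 48)*13)) = (((9/2)*16)*((4 + 7)*(11 + 9)))/(((41 + 48)*13)) = (72*(11*20))/((89*13)) = (72*220)/1157 = 15840*(1/1157) = 15840/1157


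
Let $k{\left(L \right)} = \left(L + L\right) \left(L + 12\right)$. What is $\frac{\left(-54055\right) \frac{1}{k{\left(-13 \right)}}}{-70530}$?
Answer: $\frac{10811}{366756} \approx 0.029477$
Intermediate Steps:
$k{\left(L \right)} = 2 L \left(12 + L\right)$
$\frac{\left(-54055\right) \frac{1}{k{\left(-13 \right)}}}{-70530} = \frac{\left(-54055\right) \frac{1}{2 \left(-13\right) \left(12 - 13\right)}}{-70530} = - \frac{54055}{2 \left(-13\right) \left(-1\right)} \left(- \frac{1}{70530}\right) = - \frac{54055}{26} \left(- \frac{1}{70530}\right) = \left(-54055\right) \frac{1}{26} \left(- \frac{1}{70530}\right) = \left(- \frac{54055}{26}\right) \left(- \frac{1}{70530}\right) = \frac{10811}{366756}$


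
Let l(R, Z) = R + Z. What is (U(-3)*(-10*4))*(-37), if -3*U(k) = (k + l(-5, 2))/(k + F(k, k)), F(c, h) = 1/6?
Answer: -17760/17 ≈ -1044.7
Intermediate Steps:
F(c, h) = ⅙
U(k) = -(-3 + k)/(3*(⅙ + k)) (U(k) = -(k + (-5 + 2))/(3*(k + ⅙)) = -(k - 3)/(3*(⅙ + k)) = -(-3 + k)/(3*(⅙ + k)))
(U(-3)*(-10*4))*(-37) = ((2*(3 - 1*(-3))/(1 + 6*(-3)))*(-10*4))*(-37) = ((2*(3 + 3)/(1 - 18))*(-40))*(-37) = ((2*6/(-17))*(-40))*(-37) = ((2*(-1/17)*6)*(-40))*(-37) = -12/17*(-40)*(-37) = (480/17)*(-37) = -17760/17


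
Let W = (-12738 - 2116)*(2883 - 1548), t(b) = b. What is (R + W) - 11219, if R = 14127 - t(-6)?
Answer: -19827176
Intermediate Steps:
W = -19830090 (W = -14854*1335 = -19830090)
R = 14133 (R = 14127 - 1*(-6) = 14127 + 6 = 14133)
(R + W) - 11219 = (14133 - 19830090) - 11219 = -19815957 - 11219 = -19827176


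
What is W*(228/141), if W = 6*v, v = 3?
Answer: 1368/47 ≈ 29.106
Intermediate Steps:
W = 18 (W = 6*3 = 18)
W*(228/141) = 18*(228/141) = 18*(228*(1/141)) = 18*(76/47) = 1368/47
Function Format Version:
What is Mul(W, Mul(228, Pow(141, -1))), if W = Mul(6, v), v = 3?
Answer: Rational(1368, 47) ≈ 29.106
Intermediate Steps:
W = 18 (W = Mul(6, 3) = 18)
Mul(W, Mul(228, Pow(141, -1))) = Mul(18, Mul(228, Pow(141, -1))) = Mul(18, Mul(228, Rational(1, 141))) = Mul(18, Rational(76, 47)) = Rational(1368, 47)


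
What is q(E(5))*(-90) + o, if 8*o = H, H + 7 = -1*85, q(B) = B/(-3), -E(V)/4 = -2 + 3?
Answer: -263/2 ≈ -131.50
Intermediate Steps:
E(V) = -4 (E(V) = -4*(-2 + 3) = -4*1 = -4)
q(B) = -B/3 (q(B) = B*(-1/3) = -B/3)
H = -92 (H = -7 - 1*85 = -7 - 85 = -92)
o = -23/2 (o = (1/8)*(-92) = -23/2 ≈ -11.500)
q(E(5))*(-90) + o = -1/3*(-4)*(-90) - 23/2 = (4/3)*(-90) - 23/2 = -120 - 23/2 = -263/2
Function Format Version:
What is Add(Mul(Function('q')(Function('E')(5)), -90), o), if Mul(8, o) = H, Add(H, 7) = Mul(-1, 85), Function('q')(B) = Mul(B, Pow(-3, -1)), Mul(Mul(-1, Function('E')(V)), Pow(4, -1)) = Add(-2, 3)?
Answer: Rational(-263, 2) ≈ -131.50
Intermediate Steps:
Function('E')(V) = -4 (Function('E')(V) = Mul(-4, Add(-2, 3)) = Mul(-4, 1) = -4)
Function('q')(B) = Mul(Rational(-1, 3), B) (Function('q')(B) = Mul(B, Rational(-1, 3)) = Mul(Rational(-1, 3), B))
H = -92 (H = Add(-7, Mul(-1, 85)) = Add(-7, -85) = -92)
o = Rational(-23, 2) (o = Mul(Rational(1, 8), -92) = Rational(-23, 2) ≈ -11.500)
Add(Mul(Function('q')(Function('E')(5)), -90), o) = Add(Mul(Mul(Rational(-1, 3), -4), -90), Rational(-23, 2)) = Add(Mul(Rational(4, 3), -90), Rational(-23, 2)) = Add(-120, Rational(-23, 2)) = Rational(-263, 2)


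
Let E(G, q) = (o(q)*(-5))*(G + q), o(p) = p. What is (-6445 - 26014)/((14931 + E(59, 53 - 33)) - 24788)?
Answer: 32459/17757 ≈ 1.8280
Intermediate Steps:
E(G, q) = -5*q*(G + q) (E(G, q) = (q*(-5))*(G + q) = (-5*q)*(G + q) = -5*q*(G + q))
(-6445 - 26014)/((14931 + E(59, 53 - 33)) - 24788) = (-6445 - 26014)/((14931 - 5*(53 - 33)*(59 + (53 - 33))) - 24788) = -32459/((14931 - 5*20*(59 + 20)) - 24788) = -32459/((14931 - 5*20*79) - 24788) = -32459/((14931 - 7900) - 24788) = -32459/(7031 - 24788) = -32459/(-17757) = -32459*(-1/17757) = 32459/17757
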